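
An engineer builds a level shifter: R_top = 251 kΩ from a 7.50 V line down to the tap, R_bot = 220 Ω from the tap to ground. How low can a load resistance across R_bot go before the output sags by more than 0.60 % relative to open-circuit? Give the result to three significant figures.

Output resistance R_th = R_top‖R_bot = (251000 × 220)/251200 = 219.8 Ω.
The fractional drop is R_th/(R_th + R_L); requiring this ≤ 0.00600 gives R_L ≥ R_th(1/0.00600 − 1) = 219.8 × 165.7 = 36.4 kΩ.

R_L(min) ≈ 36.4 kΩ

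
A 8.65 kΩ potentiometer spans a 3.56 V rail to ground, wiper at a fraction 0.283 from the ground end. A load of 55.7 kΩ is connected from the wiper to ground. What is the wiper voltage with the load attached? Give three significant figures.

V ≈ 0.977 V

The wiper splits the pot into (1−α)R = 6.202 kΩ above and αR = 2.448 kΩ below.
Lower section ‖ load = 2.345 kΩ.
V_wiper = 3.56 × 2.345/(6.202 + 2.345) = 0.977 V.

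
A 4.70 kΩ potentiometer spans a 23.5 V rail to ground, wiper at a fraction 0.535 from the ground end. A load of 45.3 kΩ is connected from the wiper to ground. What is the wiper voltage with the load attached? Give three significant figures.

V ≈ 12.3 V

The wiper splits the pot into (1−α)R = 2.186 kΩ above and αR = 2.514 kΩ below.
Lower section ‖ load = 2.382 kΩ.
V_wiper = 23.5 × 2.382/(2.186 + 2.382) = 12.3 V.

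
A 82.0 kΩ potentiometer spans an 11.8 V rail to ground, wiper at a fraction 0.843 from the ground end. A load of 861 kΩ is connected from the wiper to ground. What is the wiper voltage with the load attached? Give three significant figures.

The wiper splits the pot into (1−α)R = 12.87 kΩ above and αR = 69.13 kΩ below.
Lower section ‖ load = 63.99 kΩ.
V_wiper = 11.8 × 63.99/(12.87 + 63.99) = 9.82 V.

V ≈ 9.82 V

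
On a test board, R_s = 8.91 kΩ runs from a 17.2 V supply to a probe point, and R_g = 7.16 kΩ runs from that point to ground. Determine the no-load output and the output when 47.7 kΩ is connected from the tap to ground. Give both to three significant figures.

Unloaded: 7.66 V; loaded: 7.07 V

Open-circuit: V = 17.2 × 7.16/(8.91 + 7.16) = 7.66 V.
With the load, R_g becomes R_g‖R_L = 6.226 kΩ, so V = 17.2 × 6.226/15.14 = 7.07 V.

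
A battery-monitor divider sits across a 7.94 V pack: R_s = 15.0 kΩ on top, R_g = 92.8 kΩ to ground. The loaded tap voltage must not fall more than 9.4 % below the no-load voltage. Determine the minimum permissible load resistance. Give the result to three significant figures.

R_L(min) ≈ 124 kΩ

Output resistance R_th = R_s‖R_g = (15.0 × 92.8)/107.8 = 12.91 kΩ.
The fractional drop is R_th/(R_th + R_L); requiring this ≤ 0.0940 gives R_L ≥ R_th(1/0.0940 − 1) = 12.91 × 9.638 = 124 kΩ.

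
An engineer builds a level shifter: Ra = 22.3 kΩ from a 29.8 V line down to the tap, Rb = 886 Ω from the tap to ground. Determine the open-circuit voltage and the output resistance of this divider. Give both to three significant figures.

V_th = 1.14 V, R_th = 852 Ω

V_th is the open-circuit tap voltage: 29.8 × 886/(22300 + 886) = 1.14 V.
With the supply zeroed, Ra and Rb appear in parallel from the tap: R_th = Ra‖Rb = (22300 × 886)/23190 = 852 Ω.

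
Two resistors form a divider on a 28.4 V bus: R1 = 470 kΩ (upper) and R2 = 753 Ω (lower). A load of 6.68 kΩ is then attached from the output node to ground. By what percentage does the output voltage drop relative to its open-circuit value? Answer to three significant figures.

10.1 %

The divider's output (Thévenin) resistance is R1‖R2 = 751.8 Ω.
Fractional drop under load = R_th/(R_th + R_L) = 751.8 / (751.8 + 6680) = 0.1012.
So the output falls by 10.1 %.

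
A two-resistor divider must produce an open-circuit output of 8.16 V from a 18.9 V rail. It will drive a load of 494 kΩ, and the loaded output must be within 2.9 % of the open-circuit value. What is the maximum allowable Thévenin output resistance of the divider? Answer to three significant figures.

Loading drop = R_th/(R_th + R_L) ≤ 0.0290, so R_th ≤ R_L · ε/(1−ε) = 494 kΩ × 0.0290/0.9710 = 14.8 kΩ.
(Any R1, R2 with R2/(R1+R2) = 0.432 and R1‖R2 ≤ 14.8 kΩ will meet the spec.)

R_th ≤ 14.8 kΩ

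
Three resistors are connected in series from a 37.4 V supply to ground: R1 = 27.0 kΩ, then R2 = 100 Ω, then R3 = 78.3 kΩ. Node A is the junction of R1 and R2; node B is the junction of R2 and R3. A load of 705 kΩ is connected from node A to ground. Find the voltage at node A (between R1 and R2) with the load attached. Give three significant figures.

Below node A the series string R2+R3 = 78400 Ω sits in parallel with the 705000 Ω load: 70550 Ω.
V_A = 37.4 × 70550/(27000 + 70550) = 27.0 V.

V ≈ 27.0 V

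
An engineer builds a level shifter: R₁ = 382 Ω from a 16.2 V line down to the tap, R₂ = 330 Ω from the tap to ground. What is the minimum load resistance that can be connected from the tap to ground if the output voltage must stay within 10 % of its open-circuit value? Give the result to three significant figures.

Output resistance R_th = R₁‖R₂ = (382 × 330)/712.0 = 177.1 Ω.
The fractional drop is R_th/(R_th + R_L); requiring this ≤ 0.100 gives R_L ≥ R_th(1/0.100 − 1) = 177.1 × 9.000 = 1.59 kΩ.

R_L(min) ≈ 1.59 kΩ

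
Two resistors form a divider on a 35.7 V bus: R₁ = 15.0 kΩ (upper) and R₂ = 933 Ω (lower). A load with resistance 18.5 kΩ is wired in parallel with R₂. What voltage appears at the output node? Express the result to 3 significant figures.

V_out ≈ 2.00 V

The load sits in parallel with R₂: R₂‖R_L = (933 × 18500) / (933 + 18500) = 888.2 Ω.
V_out = 35.7 × 888.2 / (15000 + 888.2) = 35.7 × 888.2/15890 = 2.00 V.
(Unloaded it would have been 2.09 V.)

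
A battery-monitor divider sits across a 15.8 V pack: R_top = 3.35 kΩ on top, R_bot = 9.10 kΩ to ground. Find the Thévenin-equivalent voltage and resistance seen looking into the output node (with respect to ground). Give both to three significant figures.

V_th = 11.5 V, R_th = 2.45 kΩ

V_th is the open-circuit tap voltage: 15.8 × 9.10/(3.35 + 9.10) = 11.5 V.
With the supply zeroed, R_top and R_bot appear in parallel from the tap: R_th = R_top‖R_bot = (3.35 × 9.10)/12.45 = 2.45 kΩ.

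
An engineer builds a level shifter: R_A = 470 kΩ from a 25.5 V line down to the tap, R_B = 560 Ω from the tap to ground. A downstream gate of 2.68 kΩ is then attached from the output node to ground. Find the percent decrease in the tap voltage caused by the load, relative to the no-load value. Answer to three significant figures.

The divider's output (Thévenin) resistance is R_A‖R_B = 559.3 Ω.
Fractional drop under load = R_th/(R_th + R_L) = 559.3 / (559.3 + 2680) = 0.1727.
So the output falls by 17.3 %.

17.3 %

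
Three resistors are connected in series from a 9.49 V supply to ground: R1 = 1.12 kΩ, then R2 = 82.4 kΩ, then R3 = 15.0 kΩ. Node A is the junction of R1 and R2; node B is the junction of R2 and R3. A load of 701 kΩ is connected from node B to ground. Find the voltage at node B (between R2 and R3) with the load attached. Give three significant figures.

At node B, R3 is in parallel with the load: R3‖R_L = 14.69 kΩ.
Below node A the resistance is R2 + (R3‖R_L) = 97.09 kΩ, so V_A = 9.49 × 97.09/98.21 = 9.382 V.
Then V_B = V_A × (R3‖R_L)/(R2 + R3‖R_L) = 9.382 × 14.69/97.09 = 1.42 V.

V ≈ 1.42 V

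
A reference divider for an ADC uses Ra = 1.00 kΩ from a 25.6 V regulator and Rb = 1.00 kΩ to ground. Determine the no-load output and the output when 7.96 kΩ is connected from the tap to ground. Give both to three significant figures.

Unloaded: 12.8 V; loaded: 12.0 V

Open-circuit: V = 25.6 × 1.00/(1.00 + 1.00) = 12.8 V.
With the load, Rb becomes Rb‖R_L = 0.8884 kΩ, so V = 25.6 × 0.8884/1.888 = 12.0 V.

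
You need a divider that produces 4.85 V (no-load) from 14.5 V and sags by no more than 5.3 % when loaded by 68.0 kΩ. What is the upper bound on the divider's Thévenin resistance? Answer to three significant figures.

Loading drop = R_th/(R_th + R_L) ≤ 0.0530, so R_th ≤ R_L · ε/(1−ε) = 68.0 kΩ × 0.0530/0.9470 = 3.81 kΩ.

R_th ≤ 3.81 kΩ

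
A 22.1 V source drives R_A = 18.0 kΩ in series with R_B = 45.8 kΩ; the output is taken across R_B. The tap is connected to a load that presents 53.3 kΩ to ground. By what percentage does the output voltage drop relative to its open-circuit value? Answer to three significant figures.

The divider's output (Thévenin) resistance is R_A‖R_B = 12.92 kΩ.
Fractional drop under load = R_th/(R_th + R_L) = 12.92 / (12.92 + 53.3) = 0.1951.
So the output falls by 19.5 %.

19.5 %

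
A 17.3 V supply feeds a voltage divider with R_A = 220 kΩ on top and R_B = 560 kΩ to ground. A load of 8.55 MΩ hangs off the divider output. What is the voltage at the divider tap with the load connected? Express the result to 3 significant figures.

The load sits in parallel with R_B: R_B‖R_L = (560 × 8550) / (560 + 8550) = 525.6 kΩ.
V_out = 17.3 × 525.6 / (220 + 525.6) = 17.3 × 525.6/745.6 = 12.2 V.

V_out ≈ 12.2 V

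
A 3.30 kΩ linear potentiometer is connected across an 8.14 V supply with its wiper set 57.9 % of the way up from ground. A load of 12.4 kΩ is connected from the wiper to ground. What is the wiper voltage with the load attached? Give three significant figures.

The wiper splits the pot into (1−α)R = 1.389 kΩ above and αR = 1.911 kΩ below.
Lower section ‖ load = 1.656 kΩ.
V_wiper = 8.14 × 1.656/(1.389 + 1.656) = 4.43 V.

V ≈ 4.43 V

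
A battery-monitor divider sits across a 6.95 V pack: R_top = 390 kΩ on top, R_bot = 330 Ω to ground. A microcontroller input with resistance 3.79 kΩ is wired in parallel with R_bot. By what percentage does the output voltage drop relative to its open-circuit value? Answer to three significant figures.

8.00 %

The divider's output (Thévenin) resistance is R_top‖R_bot = 329.7 Ω.
Fractional drop under load = R_th/(R_th + R_L) = 329.7 / (329.7 + 3790) = 0.08003.
So the output falls by 8.00 %.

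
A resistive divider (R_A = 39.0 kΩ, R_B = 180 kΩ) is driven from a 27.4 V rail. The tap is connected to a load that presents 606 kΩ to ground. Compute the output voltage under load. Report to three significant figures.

The load sits in parallel with R_B: R_B‖R_L = (180 × 606) / (180 + 606) = 138.8 kΩ.
V_out = 27.4 × 138.8 / (39.0 + 138.8) = 27.4 × 138.8/177.8 = 21.4 V.

V_out ≈ 21.4 V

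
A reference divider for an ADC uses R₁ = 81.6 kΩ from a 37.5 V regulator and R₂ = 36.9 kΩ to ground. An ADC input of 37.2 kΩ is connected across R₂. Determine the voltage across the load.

V_out ≈ 6.94 V

The load sits in parallel with R₂: R₂‖R_L = (36.9 × 37.2) / (36.9 + 37.2) = 18.52 kΩ.
V_out = 37.5 × 18.52 / (81.6 + 18.52) = 37.5 × 18.52/100.1 = 6.94 V.
(Unloaded it would have been 11.7 V.)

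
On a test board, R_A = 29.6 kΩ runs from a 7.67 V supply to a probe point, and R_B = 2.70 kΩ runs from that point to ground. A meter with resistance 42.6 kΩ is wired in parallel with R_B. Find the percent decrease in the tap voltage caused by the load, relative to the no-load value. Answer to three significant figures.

5.49 %

The divider's output (Thévenin) resistance is R_A‖R_B = 2.474 kΩ.
Fractional drop under load = R_th/(R_th + R_L) = 2.474 / (2.474 + 42.6) = 0.05489.
So the output falls by 5.49 %.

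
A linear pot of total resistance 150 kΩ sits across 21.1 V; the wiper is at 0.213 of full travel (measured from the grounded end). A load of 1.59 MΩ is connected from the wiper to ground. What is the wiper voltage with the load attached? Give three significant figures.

The wiper splits the pot into (1−α)R = 118.0 kΩ above and αR = 31.95 kΩ below.
Lower section ‖ load = 31.32 kΩ.
V_wiper = 21.1 × 31.32/(118.0 + 31.32) = 4.42 V.

V ≈ 4.42 V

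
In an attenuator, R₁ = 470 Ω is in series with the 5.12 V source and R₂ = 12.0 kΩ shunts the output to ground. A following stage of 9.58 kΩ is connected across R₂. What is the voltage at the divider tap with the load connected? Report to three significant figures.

The load sits in parallel with R₂: R₂‖R_L = (12000 × 9580) / (12000 + 9580) = 5327 Ω.
V_out = 5.12 × 5327 / (470 + 5327) = 5.12 × 5327/5797 = 4.70 V.
(Unloaded it would have been 4.93 V.)

V_out ≈ 4.70 V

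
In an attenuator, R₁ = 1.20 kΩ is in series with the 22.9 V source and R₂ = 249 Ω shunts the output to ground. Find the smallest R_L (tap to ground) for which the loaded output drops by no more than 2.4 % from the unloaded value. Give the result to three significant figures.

Output resistance R_th = R₁‖R₂ = (1200 × 249)/1449 = 206.2 Ω.
The fractional drop is R_th/(R_th + R_L); requiring this ≤ 0.0240 gives R_L ≥ R_th(1/0.0240 − 1) = 206.2 × 40.67 = 8.39 kΩ.

R_L(min) ≈ 8.39 kΩ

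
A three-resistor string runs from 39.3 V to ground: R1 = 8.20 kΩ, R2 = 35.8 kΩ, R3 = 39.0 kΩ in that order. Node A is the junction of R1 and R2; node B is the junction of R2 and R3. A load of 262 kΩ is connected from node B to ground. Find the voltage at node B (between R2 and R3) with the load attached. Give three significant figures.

V ≈ 17.1 V

At node B, R3 is in parallel with the load: R3‖R_L = 33.95 kΩ.
Below node A the resistance is R2 + (R3‖R_L) = 69.75 kΩ, so V_A = 39.3 × 69.75/77.95 = 35.17 V.
Then V_B = V_A × (R3‖R_L)/(R2 + R3‖R_L) = 35.17 × 33.95/69.75 = 17.1 V.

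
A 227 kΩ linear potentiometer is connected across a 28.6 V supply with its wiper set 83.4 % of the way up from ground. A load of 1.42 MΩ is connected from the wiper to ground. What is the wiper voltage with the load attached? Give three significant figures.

The wiper splits the pot into (1−α)R = 37.68 kΩ above and αR = 189.3 kΩ below.
Lower section ‖ load = 167.0 kΩ.
V_wiper = 28.6 × 167.0/(37.68 + 167.0) = 23.3 V.

V ≈ 23.3 V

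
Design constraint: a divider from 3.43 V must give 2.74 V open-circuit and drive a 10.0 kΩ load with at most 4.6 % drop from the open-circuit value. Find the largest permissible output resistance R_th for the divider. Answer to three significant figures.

R_th ≤ 482 Ω

Loading drop = R_th/(R_th + R_L) ≤ 0.0460, so R_th ≤ R_L · ε/(1−ε) = 10.0 kΩ × 0.0460/0.9540 = 482 Ω.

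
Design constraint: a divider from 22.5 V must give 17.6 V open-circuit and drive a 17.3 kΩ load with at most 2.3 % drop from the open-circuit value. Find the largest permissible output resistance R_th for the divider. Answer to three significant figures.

R_th ≤ 407 Ω

Loading drop = R_th/(R_th + R_L) ≤ 0.0230, so R_th ≤ R_L · ε/(1−ε) = 17.3 kΩ × 0.0230/0.9770 = 407 Ω.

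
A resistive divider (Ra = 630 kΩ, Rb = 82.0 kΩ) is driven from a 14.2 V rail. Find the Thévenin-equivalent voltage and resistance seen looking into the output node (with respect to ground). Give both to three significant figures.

V_th is the open-circuit tap voltage: 14.2 × 82.0/(630 + 82.0) = 1.64 V.
With the supply zeroed, Ra and Rb appear in parallel from the tap: R_th = Ra‖Rb = (630 × 82.0)/712.0 = 72.6 kΩ.

V_th = 1.64 V, R_th = 72.6 kΩ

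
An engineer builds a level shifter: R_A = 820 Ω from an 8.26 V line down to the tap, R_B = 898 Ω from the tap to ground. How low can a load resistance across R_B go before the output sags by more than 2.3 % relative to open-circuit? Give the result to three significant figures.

R_L(min) ≈ 18.2 kΩ

Output resistance R_th = R_A‖R_B = (820 × 898)/1718 = 428.6 Ω.
The fractional drop is R_th/(R_th + R_L); requiring this ≤ 0.0230 gives R_L ≥ R_th(1/0.0230 − 1) = 428.6 × 42.48 = 18.2 kΩ.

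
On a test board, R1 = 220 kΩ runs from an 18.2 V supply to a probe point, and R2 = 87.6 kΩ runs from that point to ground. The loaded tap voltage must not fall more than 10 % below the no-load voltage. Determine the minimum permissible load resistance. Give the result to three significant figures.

R_L(min) ≈ 564 kΩ

Output resistance R_th = R1‖R2 = (220 × 87.6)/307.6 = 62.65 kΩ.
The fractional drop is R_th/(R_th + R_L); requiring this ≤ 0.100 gives R_L ≥ R_th(1/0.100 − 1) = 62.65 × 9.000 = 564 kΩ.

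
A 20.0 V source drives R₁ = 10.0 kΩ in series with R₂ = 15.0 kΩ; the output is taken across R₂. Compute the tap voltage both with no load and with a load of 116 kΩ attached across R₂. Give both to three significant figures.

Open-circuit: V = 20.0 × 15.0/(10.0 + 15.0) = 12.0 V.
With the load, R₂ becomes R₂‖R_L = 13.28 kΩ, so V = 20.0 × 13.28/23.28 = 11.4 V.

Unloaded: 12.0 V; loaded: 11.4 V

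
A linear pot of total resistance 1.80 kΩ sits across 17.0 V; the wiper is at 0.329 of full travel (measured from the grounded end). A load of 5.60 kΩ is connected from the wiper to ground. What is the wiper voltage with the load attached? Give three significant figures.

V ≈ 5.22 V

The wiper splits the pot into (1−α)R = 1208 Ω above and αR = 592.2 Ω below.
Lower section ‖ load = 535.6 Ω.
V_wiper = 17.0 × 535.6/(1208 + 535.6) = 5.22 V.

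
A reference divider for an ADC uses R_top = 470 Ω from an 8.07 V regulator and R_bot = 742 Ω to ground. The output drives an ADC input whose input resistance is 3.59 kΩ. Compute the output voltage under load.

The load sits in parallel with R_bot: R_bot‖R_L = (742 × 3590) / (742 + 3590) = 614.9 Ω.
V_out = 8.07 × 614.9 / (470 + 614.9) = 8.07 × 614.9/1085 = 4.57 V.

V_out ≈ 4.57 V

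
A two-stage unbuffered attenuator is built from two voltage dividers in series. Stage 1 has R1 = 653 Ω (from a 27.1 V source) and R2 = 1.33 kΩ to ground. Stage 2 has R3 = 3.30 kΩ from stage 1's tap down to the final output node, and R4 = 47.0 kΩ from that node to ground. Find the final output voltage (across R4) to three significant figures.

V_out ≈ 16.8 V

Stage 2 presents R3+R4 = 50300 Ω as a load on stage 1's tap.
Stage 1's lower leg becomes R2‖(R3+R4) = 1296 Ω, so V_mid = 27.1 × 1296/1949 = 18.02 V.
Stage 2 is itself unloaded: V_out = V_mid × R4/(R3+R4) = 18.02 × 47000/50300 = 16.8 V.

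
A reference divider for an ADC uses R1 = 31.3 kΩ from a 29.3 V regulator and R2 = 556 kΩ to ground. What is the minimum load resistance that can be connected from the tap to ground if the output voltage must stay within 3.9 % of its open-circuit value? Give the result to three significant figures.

Output resistance R_th = R1‖R2 = (31.3 × 556)/587.3 = 29.63 kΩ.
The fractional drop is R_th/(R_th + R_L); requiring this ≤ 0.0390 gives R_L ≥ R_th(1/0.0390 − 1) = 29.63 × 24.64 = 730 kΩ.

R_L(min) ≈ 730 kΩ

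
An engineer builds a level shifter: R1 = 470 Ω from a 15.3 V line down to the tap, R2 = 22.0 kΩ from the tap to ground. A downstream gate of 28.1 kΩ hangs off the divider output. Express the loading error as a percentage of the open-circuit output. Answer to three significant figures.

1.61 %

The divider's output (Thévenin) resistance is R1‖R2 = 460.2 Ω.
Fractional drop under load = R_th/(R_th + R_L) = 460.2 / (460.2 + 28100) = 0.01611.
So the output falls by 1.61 %.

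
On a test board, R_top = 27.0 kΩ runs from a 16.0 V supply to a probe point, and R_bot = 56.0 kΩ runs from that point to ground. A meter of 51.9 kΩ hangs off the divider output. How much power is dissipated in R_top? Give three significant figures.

Total resistance from the source is R_top + (R_bot‖R_L) = 53.94 kΩ, so I = 16.0/53.94 kΩ = 0.2966 mA.
P = I²·R_top = (0.2966 mA)² × 27.0 kΩ = 2.38 mW.

P ≈ 2.38 mW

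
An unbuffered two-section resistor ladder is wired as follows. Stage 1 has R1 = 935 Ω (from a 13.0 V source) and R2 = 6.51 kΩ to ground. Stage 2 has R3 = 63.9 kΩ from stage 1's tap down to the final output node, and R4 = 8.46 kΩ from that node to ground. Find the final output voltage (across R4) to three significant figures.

Stage 2 presents R3+R4 = 72360 Ω as a load on stage 1's tap.
Stage 1's lower leg becomes R2‖(R3+R4) = 5973 Ω, so V_mid = 13.0 × 5973/6908 = 11.24 V.
Stage 2 is itself unloaded: V_out = V_mid × R4/(R3+R4) = 11.24 × 8460/72360 = 1.31 V.

V_out ≈ 1.31 V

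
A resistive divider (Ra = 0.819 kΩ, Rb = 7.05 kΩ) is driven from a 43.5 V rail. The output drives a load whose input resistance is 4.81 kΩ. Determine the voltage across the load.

V_out ≈ 33.8 V

The load sits in parallel with Rb: Rb‖R_L = (7050 × 4810) / (7050 + 4810) = 2859 Ω.
V_out = 43.5 × 2859 / (819 + 2859) = 43.5 × 2859/3678 = 33.8 V.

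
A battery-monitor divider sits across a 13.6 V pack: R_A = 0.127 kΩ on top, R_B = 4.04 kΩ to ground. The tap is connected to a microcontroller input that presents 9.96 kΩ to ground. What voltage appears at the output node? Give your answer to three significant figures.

The load sits in parallel with R_B: R_B‖R_L = (4040 × 9960) / (4040 + 9960) = 2874 Ω.
V_out = 13.6 × 2874 / (127 + 2874) = 13.6 × 2874/3001 = 13.0 V.
(Unloaded it would have been 13.2 V.)

V_out ≈ 13.0 V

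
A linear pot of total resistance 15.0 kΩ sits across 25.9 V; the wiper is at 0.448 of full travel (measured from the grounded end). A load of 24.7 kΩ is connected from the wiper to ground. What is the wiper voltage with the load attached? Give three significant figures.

The wiper splits the pot into (1−α)R = 8.280 kΩ above and αR = 6.720 kΩ below.
Lower section ‖ load = 5.283 kΩ.
V_wiper = 25.9 × 5.283/(8.280 + 5.283) = 10.1 V.

V ≈ 10.1 V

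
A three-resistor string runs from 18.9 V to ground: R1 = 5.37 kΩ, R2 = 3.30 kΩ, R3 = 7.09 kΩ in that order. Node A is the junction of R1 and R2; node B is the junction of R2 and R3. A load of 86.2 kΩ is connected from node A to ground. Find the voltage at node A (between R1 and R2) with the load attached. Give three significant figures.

V ≈ 12.0 V

Below node A the series string R2+R3 = 10.39 kΩ sits in parallel with the 86.2 kΩ load: 9.272 kΩ.
V_A = 18.9 × 9.272/(5.37 + 9.272) = 12.0 V.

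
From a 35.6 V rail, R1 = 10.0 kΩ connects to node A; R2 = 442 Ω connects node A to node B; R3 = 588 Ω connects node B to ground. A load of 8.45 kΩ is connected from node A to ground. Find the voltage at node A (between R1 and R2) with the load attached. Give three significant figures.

V ≈ 2.99 V

Below node A the series string R2+R3 = 1030 Ω sits in parallel with the 8450 Ω load: 918.1 Ω.
V_A = 35.6 × 918.1/(10000 + 918.1) = 2.99 V.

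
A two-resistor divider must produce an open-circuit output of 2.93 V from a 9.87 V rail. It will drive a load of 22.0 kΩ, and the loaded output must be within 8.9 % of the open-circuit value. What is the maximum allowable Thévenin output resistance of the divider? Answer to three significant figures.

R_th ≤ 2.15 kΩ

Loading drop = R_th/(R_th + R_L) ≤ 0.0890, so R_th ≤ R_L · ε/(1−ε) = 22.0 kΩ × 0.0890/0.9110 = 2.15 kΩ.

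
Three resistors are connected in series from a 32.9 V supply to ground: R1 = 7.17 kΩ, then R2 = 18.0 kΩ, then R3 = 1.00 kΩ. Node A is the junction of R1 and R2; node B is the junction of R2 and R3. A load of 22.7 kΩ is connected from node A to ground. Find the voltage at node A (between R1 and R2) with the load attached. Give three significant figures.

Below node A the series string R2+R3 = 19.00 kΩ sits in parallel with the 22.7 kΩ load: 10.34 kΩ.
V_A = 32.9 × 10.34/(7.17 + 10.34) = 19.4 V.

V ≈ 19.4 V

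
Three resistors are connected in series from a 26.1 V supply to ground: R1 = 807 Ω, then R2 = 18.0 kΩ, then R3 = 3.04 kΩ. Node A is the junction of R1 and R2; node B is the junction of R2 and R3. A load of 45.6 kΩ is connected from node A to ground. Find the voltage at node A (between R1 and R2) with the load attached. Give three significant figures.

Below node A the series string R2+R3 = 21040 Ω sits in parallel with the 45600 Ω load: 14400 Ω.
V_A = 26.1 × 14400/(807 + 14400) = 24.7 V.

V ≈ 24.7 V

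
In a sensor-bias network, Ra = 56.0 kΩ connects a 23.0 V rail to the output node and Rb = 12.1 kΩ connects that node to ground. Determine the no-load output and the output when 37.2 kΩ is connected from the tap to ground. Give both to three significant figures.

Open-circuit: V = 23.0 × 12.1/(56.0 + 12.1) = 4.09 V.
With the load, Rb becomes Rb‖R_L = 9.130 kΩ, so V = 23.0 × 9.130/65.13 = 3.22 V.

Unloaded: 4.09 V; loaded: 3.22 V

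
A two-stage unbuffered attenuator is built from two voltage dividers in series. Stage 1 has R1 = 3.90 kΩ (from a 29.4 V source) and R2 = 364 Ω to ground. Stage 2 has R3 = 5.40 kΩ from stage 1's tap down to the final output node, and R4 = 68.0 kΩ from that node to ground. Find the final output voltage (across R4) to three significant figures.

V_out ≈ 2.31 V

Stage 2 presents R3+R4 = 73400 Ω as a load on stage 1's tap.
Stage 1's lower leg becomes R2‖(R3+R4) = 362.2 Ω, so V_mid = 29.4 × 362.2/4262 = 2.498 V.
Stage 2 is itself unloaded: V_out = V_mid × R4/(R3+R4) = 2.498 × 68000/73400 = 2.31 V.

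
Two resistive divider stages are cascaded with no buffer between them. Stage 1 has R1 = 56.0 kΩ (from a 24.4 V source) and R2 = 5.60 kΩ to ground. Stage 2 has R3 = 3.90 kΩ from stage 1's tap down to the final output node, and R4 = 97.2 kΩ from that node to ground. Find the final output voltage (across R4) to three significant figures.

V_out ≈ 2.03 V

Stage 2 presents R3+R4 = 101.1 kΩ as a load on stage 1's tap.
Stage 1's lower leg becomes R2‖(R3+R4) = 5.306 kΩ, so V_mid = 24.4 × 5.306/61.31 = 2.112 V.
Stage 2 is itself unloaded: V_out = V_mid × R4/(R3+R4) = 2.112 × 97.2/101.1 = 2.03 V.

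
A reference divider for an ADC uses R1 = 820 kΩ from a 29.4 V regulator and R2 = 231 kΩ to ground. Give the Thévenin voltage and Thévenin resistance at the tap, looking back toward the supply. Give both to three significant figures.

V_th is the open-circuit tap voltage: 29.4 × 231/(820 + 231) = 6.46 V.
With the supply zeroed, R1 and R2 appear in parallel from the tap: R_th = R1‖R2 = (820 × 231)/1051 = 180 kΩ.

V_th = 6.46 V, R_th = 180 kΩ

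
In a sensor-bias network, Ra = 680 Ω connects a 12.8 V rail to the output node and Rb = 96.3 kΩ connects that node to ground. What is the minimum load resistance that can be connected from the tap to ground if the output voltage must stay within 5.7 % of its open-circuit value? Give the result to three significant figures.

Output resistance R_th = Ra‖Rb = (680 × 96300)/96980 = 675.2 Ω.
The fractional drop is R_th/(R_th + R_L); requiring this ≤ 0.0570 gives R_L ≥ R_th(1/0.0570 − 1) = 675.2 × 16.54 = 11.2 kΩ.

R_L(min) ≈ 11.2 kΩ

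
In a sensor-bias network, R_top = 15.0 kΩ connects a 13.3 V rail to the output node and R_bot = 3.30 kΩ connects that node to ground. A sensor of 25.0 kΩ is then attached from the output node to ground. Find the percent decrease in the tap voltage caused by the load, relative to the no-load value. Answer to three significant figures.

9.76 %

The divider's output (Thévenin) resistance is R_top‖R_bot = 2.705 kΩ.
Fractional drop under load = R_th/(R_th + R_L) = 2.705 / (2.705 + 25.0) = 0.09763.
So the output falls by 9.76 %.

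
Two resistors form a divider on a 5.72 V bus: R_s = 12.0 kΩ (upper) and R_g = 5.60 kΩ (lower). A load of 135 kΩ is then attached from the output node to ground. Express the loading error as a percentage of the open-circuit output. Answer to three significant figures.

The divider's output (Thévenin) resistance is R_s‖R_g = 3.818 kΩ.
Fractional drop under load = R_th/(R_th + R_L) = 3.818 / (3.818 + 135) = 0.02750.
So the output falls by 2.75 %.

2.75 %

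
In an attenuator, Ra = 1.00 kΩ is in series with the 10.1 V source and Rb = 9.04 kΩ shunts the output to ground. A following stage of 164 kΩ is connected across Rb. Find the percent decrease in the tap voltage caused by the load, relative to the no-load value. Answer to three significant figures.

The divider's output (Thévenin) resistance is Ra‖Rb = 0.9004 kΩ.
Fractional drop under load = R_th/(R_th + R_L) = 0.9004 / (0.9004 + 164) = 0.005460.
So the output falls by 0.546 %.

0.546 %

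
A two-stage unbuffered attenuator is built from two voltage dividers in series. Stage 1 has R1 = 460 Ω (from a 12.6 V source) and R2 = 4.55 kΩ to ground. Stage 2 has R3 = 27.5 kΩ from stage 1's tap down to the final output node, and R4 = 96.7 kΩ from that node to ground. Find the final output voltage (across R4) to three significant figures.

V_out ≈ 8.88 V

Stage 2 presents R3+R4 = 124200 Ω as a load on stage 1's tap.
Stage 1's lower leg becomes R2‖(R3+R4) = 4389 Ω, so V_mid = 12.6 × 4389/4849 = 11.40 V.
Stage 2 is itself unloaded: V_out = V_mid × R4/(R3+R4) = 11.40 × 96700/124200 = 8.88 V.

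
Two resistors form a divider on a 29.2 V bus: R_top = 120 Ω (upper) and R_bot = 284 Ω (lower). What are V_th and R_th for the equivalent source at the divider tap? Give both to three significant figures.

V_th is the open-circuit tap voltage: 29.2 × 284/(120 + 284) = 20.5 V.
With the supply zeroed, R_top and R_bot appear in parallel from the tap: R_th = R_top‖R_bot = (120 × 284)/404.0 = 84.4 Ω.

V_th = 20.5 V, R_th = 84.4 Ω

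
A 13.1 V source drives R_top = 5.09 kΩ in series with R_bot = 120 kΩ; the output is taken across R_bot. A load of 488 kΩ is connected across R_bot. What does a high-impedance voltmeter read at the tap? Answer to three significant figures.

V_out ≈ 12.4 V

The load sits in parallel with R_bot: R_bot‖R_L = (120 × 488) / (120 + 488) = 96.32 kΩ.
V_out = 13.1 × 96.32 / (5.09 + 96.32) = 13.1 × 96.32/101.4 = 12.4 V.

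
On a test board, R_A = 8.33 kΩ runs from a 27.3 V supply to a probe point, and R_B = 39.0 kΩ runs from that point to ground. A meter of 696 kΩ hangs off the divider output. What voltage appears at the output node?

V_out ≈ 22.3 V

The load sits in parallel with R_B: R_B‖R_L = (39.0 × 696) / (39.0 + 696) = 36.93 kΩ.
V_out = 27.3 × 36.93 / (8.33 + 36.93) = 27.3 × 36.93/45.26 = 22.3 V.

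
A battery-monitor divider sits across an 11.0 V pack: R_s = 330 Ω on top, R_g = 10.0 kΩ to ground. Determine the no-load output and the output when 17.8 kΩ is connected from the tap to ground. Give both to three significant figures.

Unloaded: 10.6 V; loaded: 10.5 V

Open-circuit: V = 11.0 × 10000/(330 + 10000) = 10.6 V.
With the load, R_g becomes R_g‖R_L = 6403 Ω, so V = 11.0 × 6403/6733 = 10.5 V.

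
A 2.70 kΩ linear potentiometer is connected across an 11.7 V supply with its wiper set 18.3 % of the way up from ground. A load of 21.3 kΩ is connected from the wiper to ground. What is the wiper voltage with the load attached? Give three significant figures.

The wiper splits the pot into (1−α)R = 2206 Ω above and αR = 494.1 Ω below.
Lower section ‖ load = 482.9 Ω.
V_wiper = 11.7 × 482.9/(2206 + 482.9) = 2.10 V.

V ≈ 2.10 V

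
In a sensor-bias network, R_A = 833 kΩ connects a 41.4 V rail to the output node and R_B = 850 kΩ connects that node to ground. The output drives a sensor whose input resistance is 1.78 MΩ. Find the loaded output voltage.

V_out ≈ 16.9 V

The load sits in parallel with R_B: R_B‖R_L = (850 × 1780) / (850 + 1780) = 575.3 kΩ.
V_out = 41.4 × 575.3 / (833 + 575.3) = 41.4 × 575.3/1408 = 16.9 V.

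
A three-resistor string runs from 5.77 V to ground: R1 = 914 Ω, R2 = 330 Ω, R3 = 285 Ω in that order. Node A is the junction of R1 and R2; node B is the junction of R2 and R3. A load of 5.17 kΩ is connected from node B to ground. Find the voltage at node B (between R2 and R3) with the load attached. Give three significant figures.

V ≈ 1.03 V

At node B, R3 is in parallel with the load: R3‖R_L = 270.1 Ω.
Below node A the resistance is R2 + (R3‖R_L) = 600.1 Ω, so V_A = 5.77 × 600.1/1514 = 2.287 V.
Then V_B = V_A × (R3‖R_L)/(R2 + R3‖R_L) = 2.287 × 270.1/600.1 = 1.03 V.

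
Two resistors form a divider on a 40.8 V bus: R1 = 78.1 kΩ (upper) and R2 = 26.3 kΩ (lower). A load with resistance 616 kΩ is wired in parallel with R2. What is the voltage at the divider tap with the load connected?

The load sits in parallel with R2: R2‖R_L = (26.3 × 616) / (26.3 + 616) = 25.22 kΩ.
V_out = 40.8 × 25.22 / (78.1 + 25.22) = 40.8 × 25.22/103.3 = 9.96 V.

V_out ≈ 9.96 V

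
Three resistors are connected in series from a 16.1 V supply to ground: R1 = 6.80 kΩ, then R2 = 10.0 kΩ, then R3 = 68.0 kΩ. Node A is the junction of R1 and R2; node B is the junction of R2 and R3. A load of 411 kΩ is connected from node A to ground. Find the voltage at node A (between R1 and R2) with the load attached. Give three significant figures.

Below node A the series string R2+R3 = 78.00 kΩ sits in parallel with the 411 kΩ load: 65.56 kΩ.
V_A = 16.1 × 65.56/(6.80 + 65.56) = 14.6 V.

V ≈ 14.6 V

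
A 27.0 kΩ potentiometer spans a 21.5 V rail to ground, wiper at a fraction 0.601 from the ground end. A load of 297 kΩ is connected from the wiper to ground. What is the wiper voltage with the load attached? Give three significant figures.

V ≈ 12.6 V

The wiper splits the pot into (1−α)R = 10.77 kΩ above and αR = 16.23 kΩ below.
Lower section ‖ load = 15.39 kΩ.
V_wiper = 21.5 × 15.39/(10.77 + 15.39) = 12.6 V.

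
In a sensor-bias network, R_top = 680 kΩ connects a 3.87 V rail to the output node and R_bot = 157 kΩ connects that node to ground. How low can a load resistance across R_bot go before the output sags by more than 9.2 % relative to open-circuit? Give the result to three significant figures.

R_L(min) ≈ 1.26 MΩ

Output resistance R_th = R_top‖R_bot = (680 × 157)/837.0 = 127.6 kΩ.
The fractional drop is R_th/(R_th + R_L); requiring this ≤ 0.0920 gives R_L ≥ R_th(1/0.0920 − 1) = 127.6 × 9.870 = 1.26 MΩ.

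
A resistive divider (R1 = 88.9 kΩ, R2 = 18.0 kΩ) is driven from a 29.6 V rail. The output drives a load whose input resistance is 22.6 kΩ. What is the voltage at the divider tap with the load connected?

The load sits in parallel with R2: R2‖R_L = (18.0 × 22.6) / (18.0 + 22.6) = 10.02 kΩ.
V_out = 29.6 × 10.02 / (88.9 + 10.02) = 29.6 × 10.02/98.92 = 3.00 V.

V_out ≈ 3.00 V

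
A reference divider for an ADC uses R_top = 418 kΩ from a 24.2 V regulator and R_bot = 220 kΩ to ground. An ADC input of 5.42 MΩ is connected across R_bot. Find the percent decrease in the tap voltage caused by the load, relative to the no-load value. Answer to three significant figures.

The divider's output (Thévenin) resistance is R_top‖R_bot = 144.1 kΩ.
Fractional drop under load = R_th/(R_th + R_L) = 144.1 / (144.1 + 5420) = 0.02590.
So the output falls by 2.59 %.

2.59 %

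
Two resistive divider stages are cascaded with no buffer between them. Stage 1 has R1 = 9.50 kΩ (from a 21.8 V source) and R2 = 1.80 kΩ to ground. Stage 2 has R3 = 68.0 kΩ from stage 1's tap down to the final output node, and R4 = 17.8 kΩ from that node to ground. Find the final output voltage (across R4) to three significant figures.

Stage 2 presents R3+R4 = 85.80 kΩ as a load on stage 1's tap.
Stage 1's lower leg becomes R2‖(R3+R4) = 1.763 kΩ, so V_mid = 21.8 × 1.763/11.26 = 3.412 V.
Stage 2 is itself unloaded: V_out = V_mid × R4/(R3+R4) = 3.412 × 17.8/85.80 = 0.708 V.

V_out ≈ 0.708 V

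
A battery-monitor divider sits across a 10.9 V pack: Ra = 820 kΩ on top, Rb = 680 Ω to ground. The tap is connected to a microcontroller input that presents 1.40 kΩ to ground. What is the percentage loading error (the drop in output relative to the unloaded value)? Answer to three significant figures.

The divider's output (Thévenin) resistance is Ra‖Rb = 679.4 Ω.
Fractional drop under load = R_th/(R_th + R_L) = 679.4 / (679.4 + 1400) = 0.3267.
So the output falls by 32.7 %.

32.7 %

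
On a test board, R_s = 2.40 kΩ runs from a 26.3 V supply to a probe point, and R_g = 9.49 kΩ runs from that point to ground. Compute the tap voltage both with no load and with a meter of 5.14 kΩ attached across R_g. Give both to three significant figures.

Unloaded: 21.0 V; loaded: 15.3 V

Open-circuit: V = 26.3 × 9.49/(2.40 + 9.49) = 21.0 V.
With the load, R_g becomes R_g‖R_L = 3.334 kΩ, so V = 26.3 × 3.334/5.734 = 15.3 V.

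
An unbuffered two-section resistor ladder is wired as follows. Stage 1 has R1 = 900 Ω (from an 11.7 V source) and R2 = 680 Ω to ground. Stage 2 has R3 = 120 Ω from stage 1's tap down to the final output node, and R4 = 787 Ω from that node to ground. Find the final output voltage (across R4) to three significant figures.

Stage 2 presents R3+R4 = 907.0 Ω as a load on stage 1's tap.
Stage 1's lower leg becomes R2‖(R3+R4) = 388.6 Ω, so V_mid = 11.7 × 388.6/1289 = 3.529 V.
Stage 2 is itself unloaded: V_out = V_mid × R4/(R3+R4) = 3.529 × 787/907.0 = 3.06 V.

V_out ≈ 3.06 V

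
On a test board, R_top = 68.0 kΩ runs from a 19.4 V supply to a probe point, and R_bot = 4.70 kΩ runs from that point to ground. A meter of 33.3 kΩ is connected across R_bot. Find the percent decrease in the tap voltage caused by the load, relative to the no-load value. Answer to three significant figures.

Unloaded V = 19.4 × 4.70/72.70 = 1.2542 V.
Loaded: R_bot‖R_L = 4.119 kΩ, giving V = 19.4 × 4.119/72.12 = 1.1079 V.
Drop = (1.2542 − 1.1079) / 1.2542 = 11.7 %.

11.7 %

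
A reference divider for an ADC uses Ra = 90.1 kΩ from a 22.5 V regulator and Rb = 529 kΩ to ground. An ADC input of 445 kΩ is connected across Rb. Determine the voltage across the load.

V_out ≈ 16.4 V

The load sits in parallel with Rb: Rb‖R_L = (529 × 445) / (529 + 445) = 241.7 kΩ.
V_out = 22.5 × 241.7 / (90.1 + 241.7) = 22.5 × 241.7/331.8 = 16.4 V.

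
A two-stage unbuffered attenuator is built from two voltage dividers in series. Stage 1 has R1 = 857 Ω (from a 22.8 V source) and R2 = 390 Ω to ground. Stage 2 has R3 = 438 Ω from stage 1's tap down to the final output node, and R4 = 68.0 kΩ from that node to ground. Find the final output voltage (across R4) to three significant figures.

Stage 2 presents R3+R4 = 68440 Ω as a load on stage 1's tap.
Stage 1's lower leg becomes R2‖(R3+R4) = 387.8 Ω, so V_mid = 22.8 × 387.8/1245 = 7.103 V.
Stage 2 is itself unloaded: V_out = V_mid × R4/(R3+R4) = 7.103 × 68000/68440 = 7.06 V.

V_out ≈ 7.06 V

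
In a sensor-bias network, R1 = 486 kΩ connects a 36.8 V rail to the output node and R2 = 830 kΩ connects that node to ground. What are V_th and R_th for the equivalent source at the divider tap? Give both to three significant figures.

V_th is the open-circuit tap voltage: 36.8 × 830/(486 + 830) = 23.2 V.
With the supply zeroed, R1 and R2 appear in parallel from the tap: R_th = R1‖R2 = (486 × 830)/1316 = 307 kΩ.

V_th = 23.2 V, R_th = 307 kΩ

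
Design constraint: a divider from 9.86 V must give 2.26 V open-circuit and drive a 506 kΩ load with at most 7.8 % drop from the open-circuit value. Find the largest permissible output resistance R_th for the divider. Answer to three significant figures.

R_th ≤ 42.8 kΩ

Loading drop = R_th/(R_th + R_L) ≤ 0.0780, so R_th ≤ R_L · ε/(1−ε) = 506 kΩ × 0.0780/0.9220 = 42.8 kΩ.
(Any R1, R2 with R2/(R1+R2) = 0.229 and R1‖R2 ≤ 42.8 kΩ will meet the spec.)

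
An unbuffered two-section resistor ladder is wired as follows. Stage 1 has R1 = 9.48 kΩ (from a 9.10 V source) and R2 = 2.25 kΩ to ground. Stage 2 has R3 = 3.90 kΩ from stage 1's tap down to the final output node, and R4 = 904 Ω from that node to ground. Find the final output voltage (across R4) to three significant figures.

Stage 2 presents R3+R4 = 4804 Ω as a load on stage 1's tap.
Stage 1's lower leg becomes R2‖(R3+R4) = 1532 Ω, so V_mid = 9.10 × 1532/11010 = 1.266 V.
Stage 2 is itself unloaded: V_out = V_mid × R4/(R3+R4) = 1.266 × 904/4804 = 0.238 V.

V_out ≈ 0.238 V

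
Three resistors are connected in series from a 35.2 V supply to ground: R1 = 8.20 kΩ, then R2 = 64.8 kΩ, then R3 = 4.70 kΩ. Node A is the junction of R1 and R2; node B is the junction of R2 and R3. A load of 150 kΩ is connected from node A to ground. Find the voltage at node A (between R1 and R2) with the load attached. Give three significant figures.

V ≈ 30.0 V

Below node A the series string R2+R3 = 69.50 kΩ sits in parallel with the 150 kΩ load: 47.49 kΩ.
V_A = 35.2 × 47.49/(8.20 + 47.49) = 30.0 V.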